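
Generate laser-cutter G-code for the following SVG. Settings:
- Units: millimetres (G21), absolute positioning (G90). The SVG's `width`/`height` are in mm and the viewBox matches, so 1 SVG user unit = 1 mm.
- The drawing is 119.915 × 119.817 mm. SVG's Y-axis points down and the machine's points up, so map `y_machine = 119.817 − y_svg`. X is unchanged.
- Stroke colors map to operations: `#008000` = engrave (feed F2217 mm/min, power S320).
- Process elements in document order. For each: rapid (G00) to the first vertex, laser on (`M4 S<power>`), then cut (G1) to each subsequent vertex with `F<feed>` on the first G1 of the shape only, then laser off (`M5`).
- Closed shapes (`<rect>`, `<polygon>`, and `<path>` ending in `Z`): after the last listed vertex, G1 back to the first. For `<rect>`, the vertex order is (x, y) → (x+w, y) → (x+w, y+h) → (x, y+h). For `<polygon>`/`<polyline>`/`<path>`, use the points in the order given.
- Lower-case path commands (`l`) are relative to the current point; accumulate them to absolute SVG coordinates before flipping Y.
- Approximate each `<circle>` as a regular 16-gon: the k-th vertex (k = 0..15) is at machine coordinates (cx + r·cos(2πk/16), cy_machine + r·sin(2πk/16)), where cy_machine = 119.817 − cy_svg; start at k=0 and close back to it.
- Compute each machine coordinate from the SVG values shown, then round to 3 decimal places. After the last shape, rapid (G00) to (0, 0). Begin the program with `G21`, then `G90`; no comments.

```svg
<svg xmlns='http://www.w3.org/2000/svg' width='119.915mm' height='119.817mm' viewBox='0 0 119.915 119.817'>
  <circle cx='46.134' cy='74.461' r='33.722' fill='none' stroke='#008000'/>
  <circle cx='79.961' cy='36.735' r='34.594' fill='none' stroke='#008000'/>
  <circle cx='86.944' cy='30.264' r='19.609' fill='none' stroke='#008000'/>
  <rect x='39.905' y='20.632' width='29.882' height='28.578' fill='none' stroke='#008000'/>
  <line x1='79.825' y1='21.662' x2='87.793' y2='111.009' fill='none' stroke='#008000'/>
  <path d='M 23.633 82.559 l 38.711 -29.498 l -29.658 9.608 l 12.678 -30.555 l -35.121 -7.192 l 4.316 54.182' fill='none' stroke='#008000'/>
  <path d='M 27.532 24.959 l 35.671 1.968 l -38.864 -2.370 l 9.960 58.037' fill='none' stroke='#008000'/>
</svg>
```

G21
G90
G00 X79.856 Y45.356
M4 S320
G1 X77.289 Y58.261 F2217
G1 X69.979 Y69.201
G1 X59.039 Y76.511
G1 X46.134 Y79.078
G1 X33.229 Y76.511
G1 X22.289 Y69.201
G1 X14.979 Y58.261
G1 X12.412 Y45.356
G1 X14.979 Y32.451
G1 X22.289 Y21.511
G1 X33.229 Y14.201
G1 X46.134 Y11.634
G1 X59.039 Y14.201
G1 X69.979 Y21.511
G1 X77.289 Y32.451
G1 X79.856 Y45.356
M5
G00 X114.555 Y83.082
M4 S320
G1 X111.922 Y96.321 F2217
G1 X104.423 Y107.544
G1 X93.200 Y115.043
G1 X79.961 Y117.676
G1 X66.722 Y115.043
G1 X55.499 Y107.544
G1 X48.000 Y96.321
G1 X45.367 Y83.082
G1 X48.000 Y69.843
G1 X55.499 Y58.620
G1 X66.722 Y51.121
G1 X79.961 Y48.488
G1 X93.200 Y51.121
G1 X104.423 Y58.620
G1 X111.922 Y69.843
G1 X114.555 Y83.082
M5
G00 X106.553 Y89.553
M4 S320
G1 X105.060 Y97.057 F2217
G1 X100.810 Y103.419
G1 X94.448 Y107.669
G1 X86.944 Y109.162
G1 X79.440 Y107.669
G1 X73.078 Y103.419
G1 X68.828 Y97.057
G1 X67.335 Y89.553
G1 X68.828 Y82.049
G1 X73.078 Y75.687
G1 X79.440 Y71.437
G1 X86.944 Y69.944
G1 X94.448 Y71.437
G1 X100.810 Y75.687
G1 X105.060 Y82.049
G1 X106.553 Y89.553
M5
G00 X39.905 Y99.185
M4 S320
G1 X69.787 Y99.185 F2217
G1 X69.787 Y70.607
G1 X39.905 Y70.607
G1 X39.905 Y99.185
M5
G00 X79.825 Y98.155
M4 S320
G1 X87.793 Y8.808 F2217
M5
G00 X23.633 Y37.258
M4 S320
G1 X62.344 Y66.756 F2217
G1 X32.686 Y57.148
G1 X45.364 Y87.703
G1 X10.243 Y94.895
G1 X14.559 Y40.713
M5
G00 X27.532 Y94.858
M4 S320
G1 X63.203 Y92.890 F2217
G1 X24.339 Y95.260
G1 X34.299 Y37.223
M5
G00 X0.000 Y0.000

viewBox `0 0 119.915 119.817` with mm width/height → 1 unit = 1 mm. Flip: y_m = 119.817 − y_svg.

**Shape 1** — `<circle>` circle, stroke `#008000` → engrave (S320, F2217). Machine vertices: (79.856,45.356) → (77.289,58.261) → (69.979,69.201) → (59.039,76.511) → (46.134,79.078) → (33.229,76.511) → (22.289,69.201) → (14.979,58.261) → (12.412,45.356) → (14.979,32.451) → (22.289,21.511) → (33.229,14.201) → (46.134,11.634) → (59.039,14.201) → (69.979,21.511) → (77.289,32.451) → (79.856,45.356). Closed: final G1 returns to the first vertex.

**Shape 2** — `<circle>` circle, stroke `#008000` → engrave (S320, F2217). Machine vertices: (114.555,83.082) → (111.922,96.321) → (104.423,107.544) → (93.200,115.043) → (79.961,117.676) → (66.722,115.043) → (55.499,107.544) → (48.000,96.321) → (45.367,83.082) → (48.000,69.843) → (55.499,58.620) → (66.722,51.121) → (79.961,48.488) → (93.200,51.121) → (104.423,58.620) → (111.922,69.843) → (114.555,83.082). Closed: final G1 returns to the first vertex.

**Shape 3** — `<circle>` circle, stroke `#008000` → engrave (S320, F2217). Machine vertices: (106.553,89.553) → (105.060,97.057) → (100.810,103.419) → (94.448,107.669) → (86.944,109.162) → (79.440,107.669) → (73.078,103.419) → (68.828,97.057) → (67.335,89.553) → (68.828,82.049) → (73.078,75.687) → (79.440,71.437) → (86.944,69.944) → (94.448,71.437) → (100.810,75.687) → (105.060,82.049) → (106.553,89.553). Closed: final G1 returns to the first vertex.

**Shape 4** — `<rect>` rectangle, stroke `#008000` → engrave (S320, F2217). Machine vertices: (39.905,99.185) → (69.787,99.185) → (69.787,70.607) → (39.905,70.607) → (39.905,99.185). Closed: final G1 returns to the first vertex.

**Shape 5** — `<line>` line segment, stroke `#008000` → engrave (S320, F2217). Machine vertices: (79.825,98.155) → (87.793,8.808). Open path.

**Shape 6** — `<path>` open polyline, stroke `#008000` → engrave (S320, F2217). Machine vertices: (23.633,37.258) → (62.344,66.756) → (32.686,57.148) → (45.364,87.703) → (10.243,94.895) → (14.559,40.713). Open path.

**Shape 7** — `<path>` open polyline, stroke `#008000` → engrave (S320, F2217). Machine vertices: (27.532,94.858) → (63.203,92.890) → (24.339,95.260) → (34.299,37.223). Open path.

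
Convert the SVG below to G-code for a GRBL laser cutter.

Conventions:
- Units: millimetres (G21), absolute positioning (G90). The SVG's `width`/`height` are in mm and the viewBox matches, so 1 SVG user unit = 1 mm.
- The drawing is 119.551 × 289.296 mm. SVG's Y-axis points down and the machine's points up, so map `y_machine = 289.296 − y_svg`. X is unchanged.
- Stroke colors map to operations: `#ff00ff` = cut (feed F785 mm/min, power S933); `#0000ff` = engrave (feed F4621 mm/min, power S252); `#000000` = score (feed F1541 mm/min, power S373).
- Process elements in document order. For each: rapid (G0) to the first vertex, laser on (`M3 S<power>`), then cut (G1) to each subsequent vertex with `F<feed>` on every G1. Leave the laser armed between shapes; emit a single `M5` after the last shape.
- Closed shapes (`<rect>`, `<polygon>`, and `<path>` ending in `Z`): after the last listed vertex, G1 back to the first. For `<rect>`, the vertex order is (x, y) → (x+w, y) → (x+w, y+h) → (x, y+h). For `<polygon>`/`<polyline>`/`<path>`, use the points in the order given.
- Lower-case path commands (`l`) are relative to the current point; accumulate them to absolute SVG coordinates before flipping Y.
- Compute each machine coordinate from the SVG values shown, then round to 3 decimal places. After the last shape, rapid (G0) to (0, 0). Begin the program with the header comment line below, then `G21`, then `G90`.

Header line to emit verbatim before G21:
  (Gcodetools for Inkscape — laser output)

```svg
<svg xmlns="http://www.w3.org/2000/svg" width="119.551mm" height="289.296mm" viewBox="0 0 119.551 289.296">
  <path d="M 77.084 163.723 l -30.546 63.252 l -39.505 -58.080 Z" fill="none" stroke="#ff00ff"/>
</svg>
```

viewBox `0 0 119.551 289.296` with mm width/height → 1 unit = 1 mm. Flip: y_m = 289.296 − y_svg.

**Shape 1** — `<path>` regular polygon, stroke `#ff00ff` → cut (S933, F785). Machine vertices: (77.084,125.573) → (46.538,62.321) → (7.033,120.401) → (77.084,125.573). Closed: final G1 returns to the first vertex.

(Gcodetools for Inkscape — laser output)
G21
G90
G0 X77.084 Y125.573
M3 S933
G1 X46.538 Y62.321 F785
G1 X7.033 Y120.401 F785
G1 X77.084 Y125.573 F785
M5
G0 X0.000 Y0.000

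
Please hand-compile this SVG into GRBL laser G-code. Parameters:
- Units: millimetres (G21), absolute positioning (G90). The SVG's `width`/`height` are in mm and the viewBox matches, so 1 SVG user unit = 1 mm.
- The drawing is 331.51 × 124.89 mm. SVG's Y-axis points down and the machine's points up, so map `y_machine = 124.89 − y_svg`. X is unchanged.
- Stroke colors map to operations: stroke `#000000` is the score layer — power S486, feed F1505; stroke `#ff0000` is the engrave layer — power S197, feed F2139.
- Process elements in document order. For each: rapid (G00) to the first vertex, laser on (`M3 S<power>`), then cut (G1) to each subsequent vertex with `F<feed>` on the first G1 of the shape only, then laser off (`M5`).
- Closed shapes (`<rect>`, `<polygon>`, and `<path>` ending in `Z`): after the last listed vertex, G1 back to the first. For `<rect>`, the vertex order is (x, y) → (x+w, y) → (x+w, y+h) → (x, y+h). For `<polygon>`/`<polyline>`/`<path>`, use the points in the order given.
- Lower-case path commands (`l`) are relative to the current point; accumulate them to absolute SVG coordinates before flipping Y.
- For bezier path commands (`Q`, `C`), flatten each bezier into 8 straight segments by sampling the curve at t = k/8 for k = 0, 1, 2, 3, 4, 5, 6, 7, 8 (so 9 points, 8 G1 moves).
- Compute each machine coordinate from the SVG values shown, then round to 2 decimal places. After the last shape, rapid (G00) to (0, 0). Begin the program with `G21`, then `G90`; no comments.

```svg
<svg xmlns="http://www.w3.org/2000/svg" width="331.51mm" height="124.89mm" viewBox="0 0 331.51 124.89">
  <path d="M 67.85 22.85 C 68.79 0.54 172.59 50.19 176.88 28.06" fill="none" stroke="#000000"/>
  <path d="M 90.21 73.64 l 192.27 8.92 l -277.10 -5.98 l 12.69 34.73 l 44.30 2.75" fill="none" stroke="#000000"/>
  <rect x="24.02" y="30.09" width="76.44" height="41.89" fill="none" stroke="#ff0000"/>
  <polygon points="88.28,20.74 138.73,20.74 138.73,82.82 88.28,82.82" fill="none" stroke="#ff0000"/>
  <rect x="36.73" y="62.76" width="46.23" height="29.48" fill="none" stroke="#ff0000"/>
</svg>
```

G21
G90
G00 X67.85 Y102.04
M3 S486
G1 X72.63 Y107.31 F1505
G1 X84.68 Y107.53
G1 X101.63 Y104.36
G1 X121.11 Y99.50
G1 X140.74 Y94.64
G1 X158.17 Y91.45
G1 X171.00 Y91.62
G1 X176.88 Y96.83
M5
G00 X90.21 Y51.25
M3 S486
G1 X282.48 Y42.33 F1505
G1 X5.38 Y48.31
G1 X18.07 Y13.58
G1 X62.37 Y10.83
M5
G00 X24.02 Y94.80
M3 S197
G1 X100.46 Y94.80 F2139
G1 X100.46 Y52.91
G1 X24.02 Y52.91
G1 X24.02 Y94.80
M5
G00 X88.28 Y104.15
M3 S197
G1 X138.73 Y104.15 F2139
G1 X138.73 Y42.07
G1 X88.28 Y42.07
G1 X88.28 Y104.15
M5
G00 X36.73 Y62.13
M3 S197
G1 X82.96 Y62.13 F2139
G1 X82.96 Y32.65
G1 X36.73 Y32.65
G1 X36.73 Y62.13
M5
G00 X0.00 Y0.00

1 u = 1 mm; y_m = 124.89 − y.

[1] `<path>` cubic bezier, #000000→score S486 F1505: (67.85,102.04) → (72.63,107.31) → (84.68,107.53) → (101.63,104.36) → (121.11,99.50) → (140.74,94.64) → (158.17,91.45) → (171.00,91.62) → (176.88,96.83)

[2] `<path>` open polyline, #000000→score S486 F1505: (90.21,51.25) → (282.48,42.33) → (5.38,48.31) → (18.07,13.58) → (62.37,10.83)

[3] `<rect>` rectangle, #ff0000→engrave S197 F2139: (24.02,94.80) → (100.46,94.80) → (100.46,52.91) → (24.02,52.91) → (24.02,94.80) (closed)

[4] `<polygon>` rectangle, #ff0000→engrave S197 F2139: (88.28,104.15) → (138.73,104.15) → (138.73,42.07) → (88.28,42.07) → (88.28,104.15) (closed)

[5] `<rect>` rectangle, #ff0000→engrave S197 F2139: (36.73,62.13) → (82.96,62.13) → (82.96,32.65) → (36.73,32.65) → (36.73,62.13) (closed)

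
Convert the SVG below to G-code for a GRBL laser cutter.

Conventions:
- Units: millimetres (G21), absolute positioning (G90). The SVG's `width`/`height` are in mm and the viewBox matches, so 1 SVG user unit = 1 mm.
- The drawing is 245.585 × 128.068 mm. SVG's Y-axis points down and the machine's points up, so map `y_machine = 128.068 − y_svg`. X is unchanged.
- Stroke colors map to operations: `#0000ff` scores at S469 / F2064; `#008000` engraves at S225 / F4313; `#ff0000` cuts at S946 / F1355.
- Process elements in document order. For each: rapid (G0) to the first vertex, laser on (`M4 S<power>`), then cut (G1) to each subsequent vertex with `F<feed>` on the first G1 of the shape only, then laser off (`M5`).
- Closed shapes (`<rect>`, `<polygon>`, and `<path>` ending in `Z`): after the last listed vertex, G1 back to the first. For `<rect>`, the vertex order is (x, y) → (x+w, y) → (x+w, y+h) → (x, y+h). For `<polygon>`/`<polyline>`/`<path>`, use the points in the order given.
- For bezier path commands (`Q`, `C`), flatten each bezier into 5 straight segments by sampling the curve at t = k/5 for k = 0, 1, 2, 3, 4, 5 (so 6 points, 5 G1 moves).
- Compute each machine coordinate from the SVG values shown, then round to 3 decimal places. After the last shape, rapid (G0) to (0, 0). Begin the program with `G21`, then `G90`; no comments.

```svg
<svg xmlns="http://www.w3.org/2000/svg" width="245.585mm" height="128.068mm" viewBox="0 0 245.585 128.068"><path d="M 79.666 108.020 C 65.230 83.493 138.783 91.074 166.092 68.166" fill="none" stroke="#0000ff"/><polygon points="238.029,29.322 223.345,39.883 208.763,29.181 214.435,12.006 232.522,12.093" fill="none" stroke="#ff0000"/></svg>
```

viewBox `0 0 245.585 128.068` with mm width/height → 1 unit = 1 mm. Flip: y_m = 128.068 − y_svg.

**Shape 1** — `<path>` cubic bezier, stroke `#0000ff` → score (S469, F2064). Control points (SVG): P0=(79.666,108.020), P1=(65.230,83.493), P2=(138.783,91.074), P3=(166.092,68.166); sampled at t=k/5. Machine vertices: (79.666,20.048) → (80.489,31.412) → (95.987,38.075) → (119.715,43.041) → (145.231,49.315) → (166.092,59.902). Open path.

**Shape 2** — `<polygon>` regular polygon, stroke `#ff0000` → cut (S946, F1355). Machine vertices: (238.029,98.746) → (223.345,88.185) → (208.763,98.887) → (214.435,116.062) → (232.522,115.975) → (238.029,98.746). Closed: final G1 returns to the first vertex.

G21
G90
G0 X79.666 Y20.048
M4 S469
G1 X80.489 Y31.412 F2064
G1 X95.987 Y38.075
G1 X119.715 Y43.041
G1 X145.231 Y49.315
G1 X166.092 Y59.902
M5
G0 X238.029 Y98.746
M4 S946
G1 X223.345 Y88.185 F1355
G1 X208.763 Y98.887
G1 X214.435 Y116.062
G1 X232.522 Y115.975
G1 X238.029 Y98.746
M5
G0 X0.000 Y0.000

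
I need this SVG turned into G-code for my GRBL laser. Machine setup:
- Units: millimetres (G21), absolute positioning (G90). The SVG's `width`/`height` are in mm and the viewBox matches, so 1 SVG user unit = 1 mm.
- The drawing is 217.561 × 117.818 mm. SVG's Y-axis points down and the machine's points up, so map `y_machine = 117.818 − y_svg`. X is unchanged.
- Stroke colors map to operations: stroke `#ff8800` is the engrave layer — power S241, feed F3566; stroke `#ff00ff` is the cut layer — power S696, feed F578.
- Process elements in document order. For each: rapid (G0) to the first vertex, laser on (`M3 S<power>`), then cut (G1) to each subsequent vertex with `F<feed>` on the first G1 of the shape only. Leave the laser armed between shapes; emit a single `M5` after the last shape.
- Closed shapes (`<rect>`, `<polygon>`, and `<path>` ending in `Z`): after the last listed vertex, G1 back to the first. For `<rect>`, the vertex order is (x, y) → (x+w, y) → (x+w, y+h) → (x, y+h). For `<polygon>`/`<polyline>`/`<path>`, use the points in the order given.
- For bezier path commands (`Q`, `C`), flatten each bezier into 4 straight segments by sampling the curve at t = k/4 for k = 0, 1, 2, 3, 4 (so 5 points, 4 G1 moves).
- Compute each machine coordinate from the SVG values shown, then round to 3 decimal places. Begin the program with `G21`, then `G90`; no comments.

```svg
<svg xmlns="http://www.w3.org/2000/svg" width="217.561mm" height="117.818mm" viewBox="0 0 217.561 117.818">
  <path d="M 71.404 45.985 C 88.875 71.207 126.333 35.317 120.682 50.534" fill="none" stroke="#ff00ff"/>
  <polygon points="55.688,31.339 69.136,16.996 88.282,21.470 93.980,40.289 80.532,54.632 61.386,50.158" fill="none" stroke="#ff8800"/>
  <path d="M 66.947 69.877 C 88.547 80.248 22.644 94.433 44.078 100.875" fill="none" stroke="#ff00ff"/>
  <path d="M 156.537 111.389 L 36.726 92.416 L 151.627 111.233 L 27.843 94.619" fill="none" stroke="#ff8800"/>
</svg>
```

G21
G90
G0 X71.404 Y71.833
M3 S696
G1 X87.269 Y62.622 F578
G1 X104.714 Y65.807
G1 X117.823 Y70.868
G1 X120.682 Y67.284
G0 X55.688 Y86.479
M3 S241
G1 X69.136 Y100.822 F3566
G1 X88.282 Y96.348
G1 X93.980 Y77.529
G1 X80.532 Y63.186
G1 X61.386 Y67.660
G1 X55.688 Y86.479
G0 X66.947 Y47.941
M3 S696
G1 X69.472 Y39.628 F578
G1 X55.575 Y30.969
G1 X41.646 Y23.046
G1 X44.078 Y16.943
G0 X156.537 Y6.429
M3 S241
G1 X36.726 Y25.402 F3566
G1 X151.627 Y6.585
G1 X27.843 Y23.199
M5

viewBox `0 0 217.561 117.818` with mm width/height → 1 unit = 1 mm. Flip: y_m = 117.818 − y_svg.

**Shape 1** — `<path>` cubic bezier, stroke `#ff00ff` → cut (S696, F578). Control points (SVG): P0=(71.404,45.985), P1=(88.875,71.207), P2=(126.333,35.317), P3=(120.682,50.534); sampled at t=k/4. Machine vertices: (71.404,71.833) → (87.269,62.622) → (104.714,65.807) → (117.823,70.868) → (120.682,67.284). Open path.

**Shape 2** — `<polygon>` regular polygon, stroke `#ff8800` → engrave (S241, F3566). Machine vertices: (55.688,86.479) → (69.136,100.822) → (88.282,96.348) → (93.980,77.529) → (80.532,63.186) → (61.386,67.660) → (55.688,86.479). Closed: final G1 returns to the first vertex.

**Shape 3** — `<path>` cubic bezier, stroke `#ff00ff` → cut (S696, F578). Control points (SVG): P0=(66.947,69.877), P1=(88.547,80.248), P2=(22.644,94.433), P3=(44.078,100.875); sampled at t=k/4. Machine vertices: (66.947,47.941) → (69.472,39.628) → (55.575,30.969) → (41.646,23.046) → (44.078,16.943). Open path.

**Shape 4** — `<path>` open polyline, stroke `#ff8800` → engrave (S241, F3566). Machine vertices: (156.537,6.429) → (36.726,25.402) → (151.627,6.585) → (27.843,23.199). Open path.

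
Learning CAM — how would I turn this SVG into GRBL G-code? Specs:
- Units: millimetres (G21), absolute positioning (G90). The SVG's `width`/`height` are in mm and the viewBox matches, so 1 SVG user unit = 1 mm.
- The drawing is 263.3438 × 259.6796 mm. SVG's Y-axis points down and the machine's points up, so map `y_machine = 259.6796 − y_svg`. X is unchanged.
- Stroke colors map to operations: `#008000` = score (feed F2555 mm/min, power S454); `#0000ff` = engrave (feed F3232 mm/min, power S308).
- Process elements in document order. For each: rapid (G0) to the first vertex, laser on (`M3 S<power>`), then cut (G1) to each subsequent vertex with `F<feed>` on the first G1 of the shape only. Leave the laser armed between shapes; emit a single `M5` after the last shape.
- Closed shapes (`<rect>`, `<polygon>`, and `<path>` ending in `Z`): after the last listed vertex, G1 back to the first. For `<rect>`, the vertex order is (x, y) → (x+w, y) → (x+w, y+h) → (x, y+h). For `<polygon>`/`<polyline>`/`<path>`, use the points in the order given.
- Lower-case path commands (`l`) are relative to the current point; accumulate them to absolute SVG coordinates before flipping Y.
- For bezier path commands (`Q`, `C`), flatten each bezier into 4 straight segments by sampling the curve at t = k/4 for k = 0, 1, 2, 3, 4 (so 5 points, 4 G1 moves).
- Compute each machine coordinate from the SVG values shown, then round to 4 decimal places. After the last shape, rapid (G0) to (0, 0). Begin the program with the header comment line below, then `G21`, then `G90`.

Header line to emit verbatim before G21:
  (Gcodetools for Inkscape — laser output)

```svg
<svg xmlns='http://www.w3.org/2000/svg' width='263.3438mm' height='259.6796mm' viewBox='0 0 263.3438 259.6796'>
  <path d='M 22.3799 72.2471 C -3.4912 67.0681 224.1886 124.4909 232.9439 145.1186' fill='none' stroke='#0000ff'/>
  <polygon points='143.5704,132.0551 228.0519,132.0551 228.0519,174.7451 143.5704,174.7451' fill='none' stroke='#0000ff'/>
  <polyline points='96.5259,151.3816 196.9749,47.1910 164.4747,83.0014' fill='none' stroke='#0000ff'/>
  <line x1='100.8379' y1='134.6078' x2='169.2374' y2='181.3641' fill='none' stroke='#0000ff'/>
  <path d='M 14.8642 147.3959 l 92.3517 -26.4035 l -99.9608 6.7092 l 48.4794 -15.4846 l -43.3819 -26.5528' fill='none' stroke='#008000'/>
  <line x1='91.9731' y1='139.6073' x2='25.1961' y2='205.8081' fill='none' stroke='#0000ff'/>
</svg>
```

viewBox `0 0 263.3438 259.6796` with mm width/height → 1 unit = 1 mm. Flip: y_m = 259.6796 − y_svg.

**Shape 1** — `<path>` cubic bezier, stroke `#0000ff` → engrave (S308, F3232). Control points (SVG): P0=(22.3799,72.2471), P1=(-3.4912,67.0681), P2=(224.1886,124.4909), P3=(232.9439,145.1186); sampled at t=k/4. Machine vertices: (22.3799,187.4325) → (43.1349,181.1320) → (114.6770,160.6743) → (192.7115,135.3778) → (232.9439,114.5610). Open path.

**Shape 2** — `<polygon>` rectangle, stroke `#0000ff` → engrave (S308, F3232). Machine vertices: (143.5704,127.6245) → (228.0519,127.6245) → (228.0519,84.9345) → (143.5704,84.9345) → (143.5704,127.6245). Closed: final G1 returns to the first vertex.

**Shape 3** — `<polyline>` open polyline, stroke `#0000ff` → engrave (S308, F3232). Machine vertices: (96.5259,108.2980) → (196.9749,212.4886) → (164.4747,176.6782). Open path.

**Shape 4** — `<line>` line segment, stroke `#0000ff` → engrave (S308, F3232). Machine vertices: (100.8379,125.0718) → (169.2374,78.3155). Open path.

**Shape 5** — `<path>` open polyline, stroke `#008000` → score (S454, F2555). Machine vertices: (14.8642,112.2837) → (107.2159,138.6872) → (7.2551,131.9780) → (55.7345,147.4626) → (12.3526,174.0154). Open path.

**Shape 6** — `<line>` line segment, stroke `#0000ff` → engrave (S308, F3232). Machine vertices: (91.9731,120.0723) → (25.1961,53.8715). Open path.

(Gcodetools for Inkscape — laser output)
G21
G90
G0 X22.3799 Y187.4325
M3 S308
G1 X43.1349 Y181.1320 F3232
G1 X114.6770 Y160.6743
G1 X192.7115 Y135.3778
G1 X232.9439 Y114.5610
G0 X143.5704 Y127.6245
M3 S308
G1 X228.0519 Y127.6245 F3232
G1 X228.0519 Y84.9345
G1 X143.5704 Y84.9345
G1 X143.5704 Y127.6245
G0 X96.5259 Y108.2980
M3 S308
G1 X196.9749 Y212.4886 F3232
G1 X164.4747 Y176.6782
G0 X100.8379 Y125.0718
M3 S308
G1 X169.2374 Y78.3155 F3232
G0 X14.8642 Y112.2837
M3 S454
G1 X107.2159 Y138.6872 F2555
G1 X7.2551 Y131.9780
G1 X55.7345 Y147.4626
G1 X12.3526 Y174.0154
G0 X91.9731 Y120.0723
M3 S308
G1 X25.1961 Y53.8715 F3232
M5
G0 X0.0000 Y0.0000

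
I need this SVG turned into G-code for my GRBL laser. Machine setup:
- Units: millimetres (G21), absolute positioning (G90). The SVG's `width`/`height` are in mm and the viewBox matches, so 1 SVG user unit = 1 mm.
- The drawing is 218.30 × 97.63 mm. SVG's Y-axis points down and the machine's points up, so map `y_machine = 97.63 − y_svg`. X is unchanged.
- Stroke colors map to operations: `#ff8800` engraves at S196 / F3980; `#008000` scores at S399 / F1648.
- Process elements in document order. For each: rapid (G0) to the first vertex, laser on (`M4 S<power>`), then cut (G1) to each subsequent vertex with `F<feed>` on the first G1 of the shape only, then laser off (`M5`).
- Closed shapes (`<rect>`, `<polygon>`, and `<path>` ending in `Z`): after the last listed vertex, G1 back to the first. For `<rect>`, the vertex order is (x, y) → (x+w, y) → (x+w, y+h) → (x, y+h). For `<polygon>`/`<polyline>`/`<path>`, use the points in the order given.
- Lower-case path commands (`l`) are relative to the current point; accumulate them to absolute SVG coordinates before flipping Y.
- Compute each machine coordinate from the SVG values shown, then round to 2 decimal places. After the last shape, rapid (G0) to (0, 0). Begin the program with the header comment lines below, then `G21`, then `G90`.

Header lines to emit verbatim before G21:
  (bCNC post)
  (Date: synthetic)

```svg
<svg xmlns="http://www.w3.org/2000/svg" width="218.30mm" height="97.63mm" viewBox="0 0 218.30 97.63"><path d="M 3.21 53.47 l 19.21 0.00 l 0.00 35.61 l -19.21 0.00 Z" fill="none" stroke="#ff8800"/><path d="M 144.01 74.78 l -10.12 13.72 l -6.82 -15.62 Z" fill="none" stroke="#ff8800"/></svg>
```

viewBox `0 0 218.30 97.63` with mm width/height → 1 unit = 1 mm. Flip: y_m = 97.63 − y_svg.

**Shape 1** — `<path>` rectangle, stroke `#ff8800` → engrave (S196, F3980). Machine vertices: (3.21,44.16) → (22.42,44.16) → (22.42,8.55) → (3.21,8.55) → (3.21,44.16). Closed: final G1 returns to the first vertex.

**Shape 2** — `<path>` regular polygon, stroke `#ff8800` → engrave (S196, F3980). Machine vertices: (144.01,22.85) → (133.89,9.13) → (127.07,24.75) → (144.01,22.85). Closed: final G1 returns to the first vertex.

(bCNC post)
(Date: synthetic)
G21
G90
G0 X3.21 Y44.16
M4 S196
G1 X22.42 Y44.16 F3980
G1 X22.42 Y8.55
G1 X3.21 Y8.55
G1 X3.21 Y44.16
M5
G0 X144.01 Y22.85
M4 S196
G1 X133.89 Y9.13 F3980
G1 X127.07 Y24.75
G1 X144.01 Y22.85
M5
G0 X0.00 Y0.00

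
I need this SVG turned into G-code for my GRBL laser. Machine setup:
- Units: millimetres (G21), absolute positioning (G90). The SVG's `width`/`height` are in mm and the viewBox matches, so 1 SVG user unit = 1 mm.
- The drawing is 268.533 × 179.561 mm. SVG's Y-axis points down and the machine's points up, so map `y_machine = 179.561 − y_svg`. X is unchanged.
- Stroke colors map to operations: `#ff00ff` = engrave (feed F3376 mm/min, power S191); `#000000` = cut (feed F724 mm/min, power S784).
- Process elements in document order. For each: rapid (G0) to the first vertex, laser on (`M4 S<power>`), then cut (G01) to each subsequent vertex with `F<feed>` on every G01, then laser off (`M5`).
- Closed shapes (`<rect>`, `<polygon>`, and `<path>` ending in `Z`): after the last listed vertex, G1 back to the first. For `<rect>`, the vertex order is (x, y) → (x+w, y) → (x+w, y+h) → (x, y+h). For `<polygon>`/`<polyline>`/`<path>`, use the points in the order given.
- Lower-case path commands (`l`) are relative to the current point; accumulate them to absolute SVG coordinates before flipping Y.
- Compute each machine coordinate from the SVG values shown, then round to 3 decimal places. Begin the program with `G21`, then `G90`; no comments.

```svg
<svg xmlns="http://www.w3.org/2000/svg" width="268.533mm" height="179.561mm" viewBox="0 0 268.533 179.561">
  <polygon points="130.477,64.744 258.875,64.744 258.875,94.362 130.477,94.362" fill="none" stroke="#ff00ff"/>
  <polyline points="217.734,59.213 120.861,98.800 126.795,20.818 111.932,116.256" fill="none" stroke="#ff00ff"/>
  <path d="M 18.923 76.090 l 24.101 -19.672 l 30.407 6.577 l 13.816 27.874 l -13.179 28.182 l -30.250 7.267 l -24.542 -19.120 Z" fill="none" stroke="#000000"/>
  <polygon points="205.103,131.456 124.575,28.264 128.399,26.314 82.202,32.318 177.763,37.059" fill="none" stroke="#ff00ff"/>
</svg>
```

viewBox `0 0 268.533 179.561` with mm width/height → 1 unit = 1 mm. Flip: y_m = 179.561 − y_svg.

**Shape 1** — `<polygon>` rectangle, stroke `#ff00ff` → engrave (S191, F3376). Machine vertices: (130.477,114.817) → (258.875,114.817) → (258.875,85.199) → (130.477,85.199) → (130.477,114.817). Closed: final G1 returns to the first vertex.

**Shape 2** — `<polyline>` open polyline, stroke `#ff00ff` → engrave (S191, F3376). Machine vertices: (217.734,120.348) → (120.861,80.761) → (126.795,158.743) → (111.932,63.305). Open path.

**Shape 3** — `<path>` regular polygon, stroke `#000000` → cut (S784, F724). Machine vertices: (18.923,103.471) → (43.024,123.143) → (73.431,116.566) → (87.247,88.692) → (74.068,60.510) → (43.818,53.243) → (19.276,72.363) → (18.923,103.471). Closed: final G1 returns to the first vertex.

**Shape 4** — `<polygon>` closed polygon, stroke `#ff00ff` → engrave (S191, F3376). Machine vertices: (205.103,48.105) → (124.575,151.297) → (128.399,153.247) → (82.202,147.243) → (177.763,142.502) → (205.103,48.105). Closed: final G1 returns to the first vertex.

G21
G90
G0 X130.477 Y114.817
M4 S191
G01 X258.875 Y114.817 F3376
G01 X258.875 Y85.199 F3376
G01 X130.477 Y85.199 F3376
G01 X130.477 Y114.817 F3376
M5
G0 X217.734 Y120.348
M4 S191
G01 X120.861 Y80.761 F3376
G01 X126.795 Y158.743 F3376
G01 X111.932 Y63.305 F3376
M5
G0 X18.923 Y103.471
M4 S784
G01 X43.024 Y123.143 F724
G01 X73.431 Y116.566 F724
G01 X87.247 Y88.692 F724
G01 X74.068 Y60.510 F724
G01 X43.818 Y53.243 F724
G01 X19.276 Y72.363 F724
G01 X18.923 Y103.471 F724
M5
G0 X205.103 Y48.105
M4 S191
G01 X124.575 Y151.297 F3376
G01 X128.399 Y153.247 F3376
G01 X82.202 Y147.243 F3376
G01 X177.763 Y142.502 F3376
G01 X205.103 Y48.105 F3376
M5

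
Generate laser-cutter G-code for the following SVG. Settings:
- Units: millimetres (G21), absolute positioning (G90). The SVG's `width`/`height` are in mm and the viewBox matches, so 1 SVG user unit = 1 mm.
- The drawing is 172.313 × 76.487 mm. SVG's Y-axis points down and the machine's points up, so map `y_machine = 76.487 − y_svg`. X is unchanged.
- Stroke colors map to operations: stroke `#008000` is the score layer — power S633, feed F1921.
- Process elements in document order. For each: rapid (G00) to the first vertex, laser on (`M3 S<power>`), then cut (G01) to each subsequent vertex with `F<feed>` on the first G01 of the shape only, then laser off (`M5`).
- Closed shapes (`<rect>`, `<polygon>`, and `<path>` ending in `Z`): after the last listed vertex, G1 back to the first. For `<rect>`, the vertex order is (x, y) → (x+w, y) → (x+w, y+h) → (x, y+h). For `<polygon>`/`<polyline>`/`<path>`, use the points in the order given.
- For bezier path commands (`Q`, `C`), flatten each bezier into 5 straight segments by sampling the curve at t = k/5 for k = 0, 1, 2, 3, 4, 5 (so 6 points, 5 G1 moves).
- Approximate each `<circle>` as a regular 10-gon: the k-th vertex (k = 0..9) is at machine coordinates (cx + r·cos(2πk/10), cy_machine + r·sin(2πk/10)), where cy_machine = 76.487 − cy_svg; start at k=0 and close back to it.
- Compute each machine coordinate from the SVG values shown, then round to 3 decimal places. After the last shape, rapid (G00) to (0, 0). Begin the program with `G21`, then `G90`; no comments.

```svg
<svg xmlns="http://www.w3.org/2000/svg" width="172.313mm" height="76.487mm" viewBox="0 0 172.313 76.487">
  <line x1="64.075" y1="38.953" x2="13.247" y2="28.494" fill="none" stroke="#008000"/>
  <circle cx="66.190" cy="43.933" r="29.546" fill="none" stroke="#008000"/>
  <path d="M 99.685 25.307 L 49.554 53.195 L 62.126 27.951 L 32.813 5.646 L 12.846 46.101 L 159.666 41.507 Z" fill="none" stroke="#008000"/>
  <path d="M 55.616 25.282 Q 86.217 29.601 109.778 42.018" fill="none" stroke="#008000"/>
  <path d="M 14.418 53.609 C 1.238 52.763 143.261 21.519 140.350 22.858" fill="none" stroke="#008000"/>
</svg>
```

G21
G90
G00 X64.075 Y37.534
M3 S633
G01 X13.247 Y47.993 F1921
M5
G00 X95.736 Y32.554
M3 S633
G01 X90.093 Y49.921 F1921
G01 X75.320 Y60.654
G01 X57.060 Y60.654
G01 X42.287 Y49.921
G01 X36.644 Y32.554
G01 X42.287 Y15.187
G01 X57.060 Y4.454
G01 X75.320 Y4.454
G01 X90.093 Y15.187
G01 X95.736 Y32.554
M5
G00 X99.685 Y51.180
M3 S633
G01 X49.554 Y23.292 F1921
G01 X62.126 Y48.536
G01 X32.813 Y70.841
G01 X12.846 Y30.386
G01 X159.666 Y34.980
G01 X99.685 Y51.180
M5
G00 X55.616 Y51.205
M3 S633
G01 X67.575 Y49.153 F1921
G01 X78.970 Y46.454
G01 X89.803 Y43.107
G01 X100.072 Y39.112
G01 X109.778 Y34.469
M5
G00 X14.418 Y22.878
M3 S633
G01 X22.733 Y26.530 F1921
G01 X53.891 Y34.453
G01 X93.484 Y43.627
G01 X127.106 Y51.026
G01 X140.350 Y53.629
M5
G00 X0.000 Y0.000

viewBox `0 0 172.313 76.487` with mm width/height → 1 unit = 1 mm. Flip: y_m = 76.487 − y_svg.

**Shape 1** — `<line>` line segment, stroke `#008000` → score (S633, F1921). Machine vertices: (64.075,37.534) → (13.247,47.993). Open path.

**Shape 2** — `<circle>` circle, stroke `#008000` → score (S633, F1921). Machine vertices: (95.736,32.554) → (90.093,49.921) → (75.320,60.654) → (57.060,60.654) → (42.287,49.921) → (36.644,32.554) → (42.287,15.187) → (57.060,4.454) → (75.320,4.454) → (90.093,15.187) → (95.736,32.554). Closed: final G1 returns to the first vertex.

**Shape 3** — `<path>` closed polygon, stroke `#008000` → score (S633, F1921). Machine vertices: (99.685,51.180) → (49.554,23.292) → (62.126,48.536) → (32.813,70.841) → (12.846,30.386) → (159.666,34.980) → (99.685,51.180). Closed: final G1 returns to the first vertex.

**Shape 4** — `<path>` quadratic bezier, stroke `#008000` → score (S633, F1921). Control points (SVG): P0=(55.616,25.282), P1=(86.217,29.601), P2=(109.778,42.018); sampled at t=k/5. Machine vertices: (55.616,51.205) → (67.575,49.153) → (78.970,46.454) → (89.803,43.107) → (100.072,39.112) → (109.778,34.469). Open path.

**Shape 5** — `<path>` cubic bezier, stroke `#008000` → score (S633, F1921). Control points (SVG): P0=(14.418,53.609), P1=(1.238,52.763), P2=(143.261,21.519), P3=(140.350,22.858); sampled at t=k/5. Machine vertices: (14.418,22.878) → (22.733,26.530) → (53.891,34.453) → (93.484,43.627) → (127.106,51.026) → (140.350,53.629). Open path.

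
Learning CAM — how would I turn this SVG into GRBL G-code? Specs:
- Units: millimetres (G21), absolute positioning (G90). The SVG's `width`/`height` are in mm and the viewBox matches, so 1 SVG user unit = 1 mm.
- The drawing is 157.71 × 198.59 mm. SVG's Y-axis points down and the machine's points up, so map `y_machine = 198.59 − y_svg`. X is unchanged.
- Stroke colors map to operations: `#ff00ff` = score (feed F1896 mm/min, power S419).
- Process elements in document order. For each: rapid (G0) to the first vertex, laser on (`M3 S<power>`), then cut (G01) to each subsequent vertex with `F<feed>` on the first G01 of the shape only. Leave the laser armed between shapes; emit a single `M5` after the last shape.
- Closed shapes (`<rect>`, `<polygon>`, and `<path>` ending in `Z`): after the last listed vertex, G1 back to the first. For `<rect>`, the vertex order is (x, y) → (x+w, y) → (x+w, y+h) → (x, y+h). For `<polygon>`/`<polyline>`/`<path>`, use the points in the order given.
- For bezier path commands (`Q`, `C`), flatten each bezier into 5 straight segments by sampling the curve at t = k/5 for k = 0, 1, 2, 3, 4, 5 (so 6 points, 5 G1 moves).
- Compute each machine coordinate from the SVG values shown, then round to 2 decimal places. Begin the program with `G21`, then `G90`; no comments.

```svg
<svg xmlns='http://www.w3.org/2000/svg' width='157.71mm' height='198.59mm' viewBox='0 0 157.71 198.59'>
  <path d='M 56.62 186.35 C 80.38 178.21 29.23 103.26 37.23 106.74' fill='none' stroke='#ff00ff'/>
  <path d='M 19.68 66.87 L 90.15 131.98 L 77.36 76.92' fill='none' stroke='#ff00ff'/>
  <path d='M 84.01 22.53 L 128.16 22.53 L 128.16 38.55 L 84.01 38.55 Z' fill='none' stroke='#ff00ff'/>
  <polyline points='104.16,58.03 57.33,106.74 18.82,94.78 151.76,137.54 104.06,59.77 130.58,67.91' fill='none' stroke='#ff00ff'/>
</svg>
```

1 u = 1 mm; y_m = 198.59 − y.

[1] `<path>` cubic bezier, #ff00ff→score S419 F1896: (56.62,12.24) → (62.96,23.98) → (57.76,44.78) → (47.44,67.67) → (38.46,85.69) → (37.23,91.85)

[2] `<path>` open polyline, #ff00ff→score S419 F1896: (19.68,131.72) → (90.15,66.61) → (77.36,121.67)

[3] `<path>` rectangle, #ff00ff→score S419 F1896: (84.01,176.06) → (128.16,176.06) → (128.16,160.04) → (84.01,160.04) → (84.01,176.06) (closed)

[4] `<polyline>` open polyline, #ff00ff→score S419 F1896: (104.16,140.56) → (57.33,91.85) → (18.82,103.81) → (151.76,61.05) → (104.06,138.82) → (130.58,130.68)

G21
G90
G0 X56.62 Y12.24
M3 S419
G01 X62.96 Y23.98 F1896
G01 X57.76 Y44.78
G01 X47.44 Y67.67
G01 X38.46 Y85.69
G01 X37.23 Y91.85
G0 X19.68 Y131.72
M3 S419
G01 X90.15 Y66.61 F1896
G01 X77.36 Y121.67
G0 X84.01 Y176.06
M3 S419
G01 X128.16 Y176.06 F1896
G01 X128.16 Y160.04
G01 X84.01 Y160.04
G01 X84.01 Y176.06
G0 X104.16 Y140.56
M3 S419
G01 X57.33 Y91.85 F1896
G01 X18.82 Y103.81
G01 X151.76 Y61.05
G01 X104.06 Y138.82
G01 X130.58 Y130.68
M5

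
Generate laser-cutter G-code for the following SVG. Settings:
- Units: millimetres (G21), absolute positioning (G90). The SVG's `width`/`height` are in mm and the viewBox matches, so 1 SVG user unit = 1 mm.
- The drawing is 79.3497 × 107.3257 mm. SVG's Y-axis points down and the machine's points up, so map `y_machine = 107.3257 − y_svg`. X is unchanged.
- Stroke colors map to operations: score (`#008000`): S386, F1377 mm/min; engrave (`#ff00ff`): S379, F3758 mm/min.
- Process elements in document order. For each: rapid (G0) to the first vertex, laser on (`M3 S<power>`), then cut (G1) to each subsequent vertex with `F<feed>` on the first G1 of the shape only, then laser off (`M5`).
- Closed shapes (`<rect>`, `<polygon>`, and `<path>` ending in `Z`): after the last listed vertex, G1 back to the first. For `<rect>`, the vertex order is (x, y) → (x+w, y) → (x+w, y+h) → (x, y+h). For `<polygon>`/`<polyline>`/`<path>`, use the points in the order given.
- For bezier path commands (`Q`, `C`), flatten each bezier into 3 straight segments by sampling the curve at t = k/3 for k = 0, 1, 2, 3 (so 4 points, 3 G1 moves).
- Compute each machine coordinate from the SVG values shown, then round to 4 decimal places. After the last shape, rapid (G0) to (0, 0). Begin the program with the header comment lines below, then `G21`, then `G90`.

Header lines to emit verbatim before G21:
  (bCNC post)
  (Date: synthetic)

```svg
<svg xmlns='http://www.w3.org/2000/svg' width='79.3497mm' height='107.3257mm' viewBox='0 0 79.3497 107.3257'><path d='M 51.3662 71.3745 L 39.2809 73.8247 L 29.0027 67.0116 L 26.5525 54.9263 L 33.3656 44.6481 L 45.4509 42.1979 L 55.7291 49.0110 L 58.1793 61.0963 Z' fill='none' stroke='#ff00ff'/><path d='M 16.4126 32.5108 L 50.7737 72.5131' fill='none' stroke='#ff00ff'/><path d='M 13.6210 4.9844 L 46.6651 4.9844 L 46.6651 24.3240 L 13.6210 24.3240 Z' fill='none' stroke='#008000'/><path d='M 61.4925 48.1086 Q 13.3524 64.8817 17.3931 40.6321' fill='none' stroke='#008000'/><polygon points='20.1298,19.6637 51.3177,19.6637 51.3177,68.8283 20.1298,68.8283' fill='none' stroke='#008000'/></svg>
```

Since the viewBox matches the mm dimensions, user units are millimetres directly. The only transform is the Y-flip y_m = 107.3257 − y_svg.

Shape 1 is a regular polygon drawn with `<path>`. Its stroke #ff00ff means engrave at S379, F3758. After flipping Y the toolpath is (51.3662,35.9512) → (39.2809,33.5010) → (29.0027,40.3141) → (26.5525,52.3994) → (33.3656,62.6776) → (45.4509,65.1278) → (55.7291,58.3147) → (58.1793,46.2294) → (51.3662,35.9512), returning to the start.

Shape 2 is a line segment drawn with `<path>`. Its stroke #ff00ff means engrave at S379, F3758. After flipping Y the toolpath is (16.4126,74.8149) → (50.7737,34.8126).

Shape 3 is a rectangle drawn with `<path>`. Its stroke #008000 means score at S386, F1377. After flipping Y the toolpath is (13.6210,102.3413) → (46.6651,102.3413) → (46.6651,83.0017) → (13.6210,83.0017) → (13.6210,102.3413), returning to the start.

Shape 4 is a quadratic bezier drawn with `<path>`. Its stroke #008000 means score at S386, F1377. After flipping Y the toolpath is (61.4925,59.2171) → (35.1970,52.5931) → (20.4972,55.0853) → (17.3931,66.6936).

Shape 5 is a rectangle drawn with `<polygon>`. Its stroke #008000 means score at S386, F1377. After flipping Y the toolpath is (20.1298,87.6620) → (51.3177,87.6620) → (51.3177,38.4974) → (20.1298,38.4974) → (20.1298,87.6620), returning to the start.

(bCNC post)
(Date: synthetic)
G21
G90
G0 X51.3662 Y35.9512
M3 S379
G1 X39.2809 Y33.5010 F3758
G1 X29.0027 Y40.3141
G1 X26.5525 Y52.3994
G1 X33.3656 Y62.6776
G1 X45.4509 Y65.1278
G1 X55.7291 Y58.3147
G1 X58.1793 Y46.2294
G1 X51.3662 Y35.9512
M5
G0 X16.4126 Y74.8149
M3 S379
G1 X50.7737 Y34.8126 F3758
M5
G0 X13.6210 Y102.3413
M3 S386
G1 X46.6651 Y102.3413 F1377
G1 X46.6651 Y83.0017
G1 X13.6210 Y83.0017
G1 X13.6210 Y102.3413
M5
G0 X61.4925 Y59.2171
M3 S386
G1 X35.1970 Y52.5931 F1377
G1 X20.4972 Y55.0853
G1 X17.3931 Y66.6936
M5
G0 X20.1298 Y87.6620
M3 S386
G1 X51.3177 Y87.6620 F1377
G1 X51.3177 Y38.4974
G1 X20.1298 Y38.4974
G1 X20.1298 Y87.6620
M5
G0 X0.0000 Y0.0000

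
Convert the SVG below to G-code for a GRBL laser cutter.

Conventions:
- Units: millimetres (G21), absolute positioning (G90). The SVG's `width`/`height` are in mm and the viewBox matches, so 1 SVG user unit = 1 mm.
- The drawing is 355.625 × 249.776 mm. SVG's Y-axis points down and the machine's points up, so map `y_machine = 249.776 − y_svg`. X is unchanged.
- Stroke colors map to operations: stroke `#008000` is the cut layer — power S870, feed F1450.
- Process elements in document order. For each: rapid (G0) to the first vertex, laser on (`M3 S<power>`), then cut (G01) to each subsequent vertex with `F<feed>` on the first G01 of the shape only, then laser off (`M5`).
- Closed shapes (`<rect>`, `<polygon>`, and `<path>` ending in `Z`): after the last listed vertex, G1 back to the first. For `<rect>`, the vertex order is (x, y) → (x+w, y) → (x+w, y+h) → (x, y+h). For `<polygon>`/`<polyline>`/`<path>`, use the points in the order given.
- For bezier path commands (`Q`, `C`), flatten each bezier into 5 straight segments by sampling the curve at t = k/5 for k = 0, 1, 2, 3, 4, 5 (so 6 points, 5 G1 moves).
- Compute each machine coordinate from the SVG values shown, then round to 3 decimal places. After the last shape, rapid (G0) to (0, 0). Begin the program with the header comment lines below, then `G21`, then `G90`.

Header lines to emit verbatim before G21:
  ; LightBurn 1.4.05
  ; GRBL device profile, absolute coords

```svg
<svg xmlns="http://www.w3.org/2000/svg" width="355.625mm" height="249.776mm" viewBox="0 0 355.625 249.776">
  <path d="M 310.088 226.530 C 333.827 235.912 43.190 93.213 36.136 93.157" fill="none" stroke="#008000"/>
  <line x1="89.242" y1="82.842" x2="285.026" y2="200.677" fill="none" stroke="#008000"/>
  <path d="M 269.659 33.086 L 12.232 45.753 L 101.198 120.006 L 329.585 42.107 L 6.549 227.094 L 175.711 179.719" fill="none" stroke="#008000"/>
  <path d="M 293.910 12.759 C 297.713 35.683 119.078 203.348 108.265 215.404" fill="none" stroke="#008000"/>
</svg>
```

Since the viewBox matches the mm dimensions, user units are millimetres directly. The only transform is the Y-flip y_m = 249.776 − y_svg.

Shape 1 is a cubic bezier drawn with `<path>`. Its stroke #008000 means cut at S870, F1450. After flipping Y the toolpath is (310.088,23.246) → (291.390,33.509) → (225.944,66.124) → (142.451,106.945) → (69.615,141.826) → (36.136,156.619).

Shape 2 is a line segment drawn with `<line>`. Its stroke #008000 means cut at S870, F1450. After flipping Y the toolpath is (89.242,166.934) → (285.026,49.099).

Shape 3 is a open polyline drawn with `<path>`. Its stroke #008000 means cut at S870, F1450. After flipping Y the toolpath is (269.659,216.690) → (12.232,204.023) → (101.198,129.770) → (329.585,207.669) → (6.549,22.682) → (175.711,70.057).

Shape 4 is a cubic bezier drawn with `<path>`. Its stroke #008000 means cut at S870, F1450. After flipping Y the toolpath is (293.910,237.017) → (277.101,208.296) → (233.320,159.255) → (179.379,104.309) → (132.089,57.876) → (108.265,34.372).

; LightBurn 1.4.05
; GRBL device profile, absolute coords
G21
G90
G0 X310.088 Y23.246
M3 S870
G01 X291.390 Y33.509 F1450
G01 X225.944 Y66.124
G01 X142.451 Y106.945
G01 X69.615 Y141.826
G01 X36.136 Y156.619
M5
G0 X89.242 Y166.934
M3 S870
G01 X285.026 Y49.099 F1450
M5
G0 X269.659 Y216.690
M3 S870
G01 X12.232 Y204.023 F1450
G01 X101.198 Y129.770
G01 X329.585 Y207.669
G01 X6.549 Y22.682
G01 X175.711 Y70.057
M5
G0 X293.910 Y237.017
M3 S870
G01 X277.101 Y208.296 F1450
G01 X233.320 Y159.255
G01 X179.379 Y104.309
G01 X132.089 Y57.876
G01 X108.265 Y34.372
M5
G0 X0.000 Y0.000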